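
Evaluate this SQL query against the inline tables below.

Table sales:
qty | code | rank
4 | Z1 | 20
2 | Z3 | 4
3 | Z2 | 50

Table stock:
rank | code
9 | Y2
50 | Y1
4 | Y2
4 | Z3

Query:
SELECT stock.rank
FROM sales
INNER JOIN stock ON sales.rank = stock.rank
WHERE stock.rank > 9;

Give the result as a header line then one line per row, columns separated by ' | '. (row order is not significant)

== RESULT ==
stock.rank
50

Derivation:
After JOIN stock (3 rows):
sales.qty | sales.code | sales.rank | stock.rank | stock.code
2 | Z3 | 4 | 4 | Y2
2 | Z3 | 4 | 4 | Z3
3 | Z2 | 50 | 50 | Y1
After WHERE (1 rows):
sales.qty | sales.code | sales.rank | stock.rank | stock.code
3 | Z2 | 50 | 50 | Y1
After SELECT (1 rows):
stock.rank
50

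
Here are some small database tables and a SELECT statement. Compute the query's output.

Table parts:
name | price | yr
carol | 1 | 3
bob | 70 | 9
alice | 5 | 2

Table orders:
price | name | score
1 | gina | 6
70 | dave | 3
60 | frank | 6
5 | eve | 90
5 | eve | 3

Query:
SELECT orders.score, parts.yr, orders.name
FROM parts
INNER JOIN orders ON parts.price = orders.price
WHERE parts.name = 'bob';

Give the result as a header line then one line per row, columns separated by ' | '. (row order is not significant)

After JOIN orders (4 rows):
parts.name | parts.price | parts.yr | orders.price | orders.name | orders.score
carol | 1 | 3 | 1 | gina | 6
bob | 70 | 9 | 70 | dave | 3
alice | 5 | 2 | 5 | eve | 90
alice | 5 | 2 | 5 | eve | 3
After WHERE (1 rows):
parts.name | parts.price | parts.yr | orders.price | orders.name | orders.score
bob | 70 | 9 | 70 | dave | 3
After SELECT (1 rows):
orders.score | parts.yr | orders.name
3 | 9 | dave

== RESULT ==
orders.score | parts.yr | orders.name
3 | 9 | dave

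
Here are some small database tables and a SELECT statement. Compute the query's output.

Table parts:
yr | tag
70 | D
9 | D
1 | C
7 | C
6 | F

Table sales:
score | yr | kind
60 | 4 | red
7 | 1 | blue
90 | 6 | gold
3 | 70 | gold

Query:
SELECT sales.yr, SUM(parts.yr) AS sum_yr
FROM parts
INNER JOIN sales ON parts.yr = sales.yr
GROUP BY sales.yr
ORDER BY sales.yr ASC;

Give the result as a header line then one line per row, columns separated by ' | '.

After JOIN sales (3 rows):
parts.yr | parts.tag | sales.score | sales.yr | sales.kind
70 | D | 3 | 70 | gold
1 | C | 7 | 1 | blue
6 | F | 90 | 6 | gold
After GROUP BY (3 rows):
sales.yr | sum_yr
70 | 70
1 | 1
6 | 6
After ORDER BY (3 rows):
sales.yr | sum_yr
1 | 1
6 | 6
70 | 70

== RESULT ==
sales.yr | sum_yr
1 | 1
6 | 6
70 | 70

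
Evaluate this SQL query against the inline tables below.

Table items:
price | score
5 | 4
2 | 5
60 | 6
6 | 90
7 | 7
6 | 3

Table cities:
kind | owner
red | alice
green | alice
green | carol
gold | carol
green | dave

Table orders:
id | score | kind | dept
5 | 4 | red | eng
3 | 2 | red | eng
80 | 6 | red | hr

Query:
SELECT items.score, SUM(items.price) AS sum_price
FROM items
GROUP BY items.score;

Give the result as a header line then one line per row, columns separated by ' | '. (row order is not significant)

== RESULT ==
items.score | sum_price
4 | 5
5 | 2
6 | 60
90 | 6
7 | 7
3 | 6

Derivation:
After GROUP BY (6 rows):
items.score | sum_price
4 | 5
5 | 2
6 | 60
90 | 6
7 | 7
3 | 6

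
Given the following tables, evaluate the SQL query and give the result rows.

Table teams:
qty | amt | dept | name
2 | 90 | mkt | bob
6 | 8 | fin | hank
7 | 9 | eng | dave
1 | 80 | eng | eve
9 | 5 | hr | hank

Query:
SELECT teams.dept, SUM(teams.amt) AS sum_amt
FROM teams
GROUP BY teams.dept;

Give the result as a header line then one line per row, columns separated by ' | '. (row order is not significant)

== RESULT ==
teams.dept | sum_amt
mkt | 90
fin | 8
eng | 89
hr | 5

Derivation:
After GROUP BY (4 rows):
teams.dept | sum_amt
mkt | 90
fin | 8
eng | 89
hr | 5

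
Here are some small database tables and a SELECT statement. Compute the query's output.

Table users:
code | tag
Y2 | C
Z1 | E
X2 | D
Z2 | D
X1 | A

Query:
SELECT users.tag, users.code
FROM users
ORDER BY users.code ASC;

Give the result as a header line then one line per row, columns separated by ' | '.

== RESULT ==
users.tag | users.code
A | X1
D | X2
C | Y2
E | Z1
D | Z2

Derivation:
After SELECT (5 rows):
users.tag | users.code
C | Y2
E | Z1
D | X2
D | Z2
A | X1
After ORDER BY (5 rows):
users.tag | users.code
A | X1
D | X2
C | Y2
E | Z1
D | Z2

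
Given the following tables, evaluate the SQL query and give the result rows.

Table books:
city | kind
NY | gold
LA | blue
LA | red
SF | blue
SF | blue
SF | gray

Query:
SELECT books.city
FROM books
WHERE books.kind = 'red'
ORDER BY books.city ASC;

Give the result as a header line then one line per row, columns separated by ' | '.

After WHERE (1 rows):
books.city | books.kind
LA | red
After SELECT (1 rows):
books.city
LA
After ORDER BY (1 rows):
books.city
LA

== RESULT ==
books.city
LA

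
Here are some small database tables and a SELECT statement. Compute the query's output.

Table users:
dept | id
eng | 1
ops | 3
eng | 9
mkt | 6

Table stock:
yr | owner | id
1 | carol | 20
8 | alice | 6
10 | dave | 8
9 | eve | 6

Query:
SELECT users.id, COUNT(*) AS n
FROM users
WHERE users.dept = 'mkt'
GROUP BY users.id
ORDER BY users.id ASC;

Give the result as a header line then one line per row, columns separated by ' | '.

After WHERE (1 rows):
users.dept | users.id
mkt | 6
After GROUP BY (1 rows):
users.id | n
6 | 1
After ORDER BY (1 rows):
users.id | n
6 | 1

== RESULT ==
users.id | n
6 | 1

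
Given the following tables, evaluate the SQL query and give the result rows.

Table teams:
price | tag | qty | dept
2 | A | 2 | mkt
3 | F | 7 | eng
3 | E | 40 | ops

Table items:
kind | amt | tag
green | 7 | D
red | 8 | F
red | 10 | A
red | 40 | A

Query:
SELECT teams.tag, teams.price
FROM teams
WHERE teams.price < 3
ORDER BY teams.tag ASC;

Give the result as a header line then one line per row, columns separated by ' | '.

== RESULT ==
teams.tag | teams.price
A | 2

Derivation:
After WHERE (1 rows):
teams.price | teams.tag | teams.qty | teams.dept
2 | A | 2 | mkt
After SELECT (1 rows):
teams.tag | teams.price
A | 2
After ORDER BY (1 rows):
teams.tag | teams.price
A | 2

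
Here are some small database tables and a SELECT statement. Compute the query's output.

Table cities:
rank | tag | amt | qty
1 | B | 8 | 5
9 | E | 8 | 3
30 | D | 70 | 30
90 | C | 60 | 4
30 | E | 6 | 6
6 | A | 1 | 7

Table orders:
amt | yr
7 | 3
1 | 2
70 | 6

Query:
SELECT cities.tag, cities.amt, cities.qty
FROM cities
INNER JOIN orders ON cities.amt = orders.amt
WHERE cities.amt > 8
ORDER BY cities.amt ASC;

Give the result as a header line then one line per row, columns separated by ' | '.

After JOIN orders (2 rows):
cities.rank | cities.tag | cities.amt | cities.qty | orders.amt | orders.yr
30 | D | 70 | 30 | 70 | 6
6 | A | 1 | 7 | 1 | 2
After WHERE (1 rows):
cities.rank | cities.tag | cities.amt | cities.qty | orders.amt | orders.yr
30 | D | 70 | 30 | 70 | 6
After SELECT (1 rows):
cities.tag | cities.amt | cities.qty
D | 70 | 30
After ORDER BY (1 rows):
cities.tag | cities.amt | cities.qty
D | 70 | 30

== RESULT ==
cities.tag | cities.amt | cities.qty
D | 70 | 30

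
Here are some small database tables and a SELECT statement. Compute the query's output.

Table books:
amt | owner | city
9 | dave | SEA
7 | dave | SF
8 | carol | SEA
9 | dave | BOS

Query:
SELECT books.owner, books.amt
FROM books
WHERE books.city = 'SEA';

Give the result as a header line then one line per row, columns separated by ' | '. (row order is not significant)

== RESULT ==
books.owner | books.amt
dave | 9
carol | 8

Derivation:
After WHERE (2 rows):
books.amt | books.owner | books.city
9 | dave | SEA
8 | carol | SEA
After SELECT (2 rows):
books.owner | books.amt
dave | 9
carol | 8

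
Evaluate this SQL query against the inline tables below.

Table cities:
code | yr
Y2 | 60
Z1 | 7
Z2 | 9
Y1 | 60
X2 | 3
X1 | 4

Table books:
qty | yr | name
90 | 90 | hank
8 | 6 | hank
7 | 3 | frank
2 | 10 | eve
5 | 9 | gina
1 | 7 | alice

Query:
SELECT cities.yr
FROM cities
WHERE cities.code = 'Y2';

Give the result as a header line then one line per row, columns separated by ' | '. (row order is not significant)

After WHERE (1 rows):
cities.code | cities.yr
Y2 | 60
After SELECT (1 rows):
cities.yr
60

== RESULT ==
cities.yr
60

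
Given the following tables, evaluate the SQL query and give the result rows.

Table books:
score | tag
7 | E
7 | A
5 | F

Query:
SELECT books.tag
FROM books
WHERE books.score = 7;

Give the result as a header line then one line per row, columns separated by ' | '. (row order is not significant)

After WHERE (2 rows):
books.score | books.tag
7 | E
7 | A
After SELECT (2 rows):
books.tag
E
A

== RESULT ==
books.tag
E
A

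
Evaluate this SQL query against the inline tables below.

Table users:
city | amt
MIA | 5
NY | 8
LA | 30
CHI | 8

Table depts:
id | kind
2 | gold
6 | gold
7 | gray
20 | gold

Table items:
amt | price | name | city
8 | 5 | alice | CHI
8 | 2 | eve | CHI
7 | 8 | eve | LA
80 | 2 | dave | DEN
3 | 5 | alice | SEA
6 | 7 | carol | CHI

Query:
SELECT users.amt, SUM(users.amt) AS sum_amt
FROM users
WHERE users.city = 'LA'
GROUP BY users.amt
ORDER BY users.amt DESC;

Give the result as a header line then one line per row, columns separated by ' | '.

After WHERE (1 rows):
users.city | users.amt
LA | 30
After GROUP BY (1 rows):
users.amt | sum_amt
30 | 30
After ORDER BY (1 rows):
users.amt | sum_amt
30 | 30

== RESULT ==
users.amt | sum_amt
30 | 30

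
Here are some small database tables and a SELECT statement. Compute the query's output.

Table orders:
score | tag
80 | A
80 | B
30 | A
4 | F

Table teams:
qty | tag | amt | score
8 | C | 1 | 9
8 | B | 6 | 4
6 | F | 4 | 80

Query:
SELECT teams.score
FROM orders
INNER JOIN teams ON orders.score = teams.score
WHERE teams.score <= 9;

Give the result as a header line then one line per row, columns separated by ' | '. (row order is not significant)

After JOIN teams (3 rows):
orders.score | orders.tag | teams.qty | teams.tag | teams.amt | teams.score
80 | A | 6 | F | 4 | 80
80 | B | 6 | F | 4 | 80
4 | F | 8 | B | 6 | 4
After WHERE (1 rows):
orders.score | orders.tag | teams.qty | teams.tag | teams.amt | teams.score
4 | F | 8 | B | 6 | 4
After SELECT (1 rows):
teams.score
4

== RESULT ==
teams.score
4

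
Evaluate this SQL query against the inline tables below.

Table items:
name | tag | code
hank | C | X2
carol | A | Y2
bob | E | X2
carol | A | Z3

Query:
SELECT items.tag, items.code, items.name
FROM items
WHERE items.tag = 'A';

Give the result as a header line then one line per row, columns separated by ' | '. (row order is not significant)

== RESULT ==
items.tag | items.code | items.name
A | Y2 | carol
A | Z3 | carol

Derivation:
After WHERE (2 rows):
items.name | items.tag | items.code
carol | A | Y2
carol | A | Z3
After SELECT (2 rows):
items.tag | items.code | items.name
A | Y2 | carol
A | Z3 | carol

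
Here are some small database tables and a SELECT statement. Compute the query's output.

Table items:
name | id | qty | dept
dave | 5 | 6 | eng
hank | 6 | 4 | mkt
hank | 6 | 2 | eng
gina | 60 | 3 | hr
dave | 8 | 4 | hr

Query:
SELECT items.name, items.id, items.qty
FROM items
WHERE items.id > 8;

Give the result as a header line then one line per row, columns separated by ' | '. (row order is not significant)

== RESULT ==
items.name | items.id | items.qty
gina | 60 | 3

Derivation:
After WHERE (1 rows):
items.name | items.id | items.qty | items.dept
gina | 60 | 3 | hr
After SELECT (1 rows):
items.name | items.id | items.qty
gina | 60 | 3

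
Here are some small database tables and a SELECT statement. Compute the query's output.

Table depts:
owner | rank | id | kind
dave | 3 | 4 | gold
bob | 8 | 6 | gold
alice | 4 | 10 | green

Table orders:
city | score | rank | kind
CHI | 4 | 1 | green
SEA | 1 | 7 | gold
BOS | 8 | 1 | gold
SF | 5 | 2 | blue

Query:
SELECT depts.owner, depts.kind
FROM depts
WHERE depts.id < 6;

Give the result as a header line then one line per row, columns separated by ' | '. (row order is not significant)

After WHERE (1 rows):
depts.owner | depts.rank | depts.id | depts.kind
dave | 3 | 4 | gold
After SELECT (1 rows):
depts.owner | depts.kind
dave | gold

== RESULT ==
depts.owner | depts.kind
dave | gold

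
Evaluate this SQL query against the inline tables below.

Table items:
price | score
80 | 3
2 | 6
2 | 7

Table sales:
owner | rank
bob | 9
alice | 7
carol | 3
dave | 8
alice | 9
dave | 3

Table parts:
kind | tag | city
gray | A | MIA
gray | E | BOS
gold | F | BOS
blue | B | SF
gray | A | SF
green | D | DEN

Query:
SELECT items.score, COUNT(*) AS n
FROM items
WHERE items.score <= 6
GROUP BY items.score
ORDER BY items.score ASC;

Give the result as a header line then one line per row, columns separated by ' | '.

After WHERE (2 rows):
items.price | items.score
80 | 3
2 | 6
After GROUP BY (2 rows):
items.score | n
3 | 1
6 | 1
After ORDER BY (2 rows):
items.score | n
3 | 1
6 | 1

== RESULT ==
items.score | n
3 | 1
6 | 1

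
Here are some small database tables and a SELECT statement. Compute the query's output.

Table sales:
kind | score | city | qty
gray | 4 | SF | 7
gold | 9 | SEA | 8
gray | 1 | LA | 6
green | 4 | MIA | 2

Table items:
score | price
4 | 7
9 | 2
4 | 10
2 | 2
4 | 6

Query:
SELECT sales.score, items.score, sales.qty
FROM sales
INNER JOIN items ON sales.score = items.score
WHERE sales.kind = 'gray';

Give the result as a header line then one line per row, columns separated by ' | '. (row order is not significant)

== RESULT ==
sales.score | items.score | sales.qty
4 | 4 | 7
4 | 4 | 7
4 | 4 | 7

Derivation:
After JOIN items (7 rows):
sales.kind | sales.score | sales.city | sales.qty | items.score | items.price
gray | 4 | SF | 7 | 4 | 7
gray | 4 | SF | 7 | 4 | 10
gray | 4 | SF | 7 | 4 | 6
gold | 9 | SEA | 8 | 9 | 2
green | 4 | MIA | 2 | 4 | 7
green | 4 | MIA | 2 | 4 | 10
green | 4 | MIA | 2 | 4 | 6
After WHERE (3 rows):
sales.kind | sales.score | sales.city | sales.qty | items.score | items.price
gray | 4 | SF | 7 | 4 | 7
gray | 4 | SF | 7 | 4 | 10
gray | 4 | SF | 7 | 4 | 6
After SELECT (3 rows):
sales.score | items.score | sales.qty
4 | 4 | 7
4 | 4 | 7
4 | 4 | 7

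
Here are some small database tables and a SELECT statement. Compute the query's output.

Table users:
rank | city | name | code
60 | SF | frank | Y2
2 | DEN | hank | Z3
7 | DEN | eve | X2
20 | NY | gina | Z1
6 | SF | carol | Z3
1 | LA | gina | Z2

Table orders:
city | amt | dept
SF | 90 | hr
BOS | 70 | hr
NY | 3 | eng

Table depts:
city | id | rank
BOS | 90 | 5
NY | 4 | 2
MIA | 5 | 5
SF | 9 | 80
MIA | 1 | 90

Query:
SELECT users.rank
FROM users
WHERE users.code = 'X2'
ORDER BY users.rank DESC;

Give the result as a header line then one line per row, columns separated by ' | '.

== RESULT ==
users.rank
7

Derivation:
After WHERE (1 rows):
users.rank | users.city | users.name | users.code
7 | DEN | eve | X2
After SELECT (1 rows):
users.rank
7
After ORDER BY (1 rows):
users.rank
7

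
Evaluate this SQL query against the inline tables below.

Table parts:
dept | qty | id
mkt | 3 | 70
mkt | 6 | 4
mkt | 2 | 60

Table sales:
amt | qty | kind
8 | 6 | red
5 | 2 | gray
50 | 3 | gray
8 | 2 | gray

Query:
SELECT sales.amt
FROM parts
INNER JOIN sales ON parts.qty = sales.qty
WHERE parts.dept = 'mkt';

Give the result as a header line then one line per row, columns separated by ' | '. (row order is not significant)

After JOIN sales (4 rows):
parts.dept | parts.qty | parts.id | sales.amt | sales.qty | sales.kind
mkt | 3 | 70 | 50 | 3 | gray
mkt | 6 | 4 | 8 | 6 | red
mkt | 2 | 60 | 5 | 2 | gray
mkt | 2 | 60 | 8 | 2 | gray
After WHERE (4 rows):
parts.dept | parts.qty | parts.id | sales.amt | sales.qty | sales.kind
mkt | 3 | 70 | 50 | 3 | gray
mkt | 6 | 4 | 8 | 6 | red
mkt | 2 | 60 | 5 | 2 | gray
mkt | 2 | 60 | 8 | 2 | gray
After SELECT (4 rows):
sales.amt
50
8
5
8

== RESULT ==
sales.amt
50
8
5
8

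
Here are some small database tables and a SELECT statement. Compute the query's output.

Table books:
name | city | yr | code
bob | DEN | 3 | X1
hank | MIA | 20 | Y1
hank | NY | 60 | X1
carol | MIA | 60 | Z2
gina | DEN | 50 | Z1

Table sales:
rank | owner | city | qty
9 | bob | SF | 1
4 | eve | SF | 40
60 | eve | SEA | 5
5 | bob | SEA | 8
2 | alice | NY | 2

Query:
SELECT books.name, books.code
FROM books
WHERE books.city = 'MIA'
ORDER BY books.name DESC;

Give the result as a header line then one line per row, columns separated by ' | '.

After WHERE (2 rows):
books.name | books.city | books.yr | books.code
hank | MIA | 20 | Y1
carol | MIA | 60 | Z2
After SELECT (2 rows):
books.name | books.code
hank | Y1
carol | Z2
After ORDER BY (2 rows):
books.name | books.code
hank | Y1
carol | Z2

== RESULT ==
books.name | books.code
hank | Y1
carol | Z2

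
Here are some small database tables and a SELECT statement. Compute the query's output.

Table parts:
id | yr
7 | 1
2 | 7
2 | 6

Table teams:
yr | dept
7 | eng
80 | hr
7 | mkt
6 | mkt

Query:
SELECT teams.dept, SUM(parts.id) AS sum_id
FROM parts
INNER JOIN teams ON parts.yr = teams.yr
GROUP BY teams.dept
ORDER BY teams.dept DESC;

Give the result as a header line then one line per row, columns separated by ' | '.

== RESULT ==
teams.dept | sum_id
mkt | 4
eng | 2

Derivation:
After JOIN teams (3 rows):
parts.id | parts.yr | teams.yr | teams.dept
2 | 7 | 7 | eng
2 | 7 | 7 | mkt
2 | 6 | 6 | mkt
After GROUP BY (2 rows):
teams.dept | sum_id
eng | 2
mkt | 4
After ORDER BY (2 rows):
teams.dept | sum_id
mkt | 4
eng | 2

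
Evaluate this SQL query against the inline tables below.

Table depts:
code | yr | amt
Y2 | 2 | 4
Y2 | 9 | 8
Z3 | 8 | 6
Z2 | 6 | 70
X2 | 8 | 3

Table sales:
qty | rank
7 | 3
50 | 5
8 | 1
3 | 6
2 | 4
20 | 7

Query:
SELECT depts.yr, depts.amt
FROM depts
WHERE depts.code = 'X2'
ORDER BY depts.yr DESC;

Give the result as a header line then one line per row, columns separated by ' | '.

== RESULT ==
depts.yr | depts.amt
8 | 3

Derivation:
After WHERE (1 rows):
depts.code | depts.yr | depts.amt
X2 | 8 | 3
After SELECT (1 rows):
depts.yr | depts.amt
8 | 3
After ORDER BY (1 rows):
depts.yr | depts.amt
8 | 3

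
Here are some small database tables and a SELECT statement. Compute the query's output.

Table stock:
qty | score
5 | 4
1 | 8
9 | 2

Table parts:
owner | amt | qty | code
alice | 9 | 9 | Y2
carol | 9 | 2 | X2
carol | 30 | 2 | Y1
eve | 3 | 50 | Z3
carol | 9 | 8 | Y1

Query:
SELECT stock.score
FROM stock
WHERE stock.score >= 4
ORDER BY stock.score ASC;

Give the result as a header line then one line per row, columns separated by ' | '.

After WHERE (2 rows):
stock.qty | stock.score
5 | 4
1 | 8
After SELECT (2 rows):
stock.score
4
8
After ORDER BY (2 rows):
stock.score
4
8

== RESULT ==
stock.score
4
8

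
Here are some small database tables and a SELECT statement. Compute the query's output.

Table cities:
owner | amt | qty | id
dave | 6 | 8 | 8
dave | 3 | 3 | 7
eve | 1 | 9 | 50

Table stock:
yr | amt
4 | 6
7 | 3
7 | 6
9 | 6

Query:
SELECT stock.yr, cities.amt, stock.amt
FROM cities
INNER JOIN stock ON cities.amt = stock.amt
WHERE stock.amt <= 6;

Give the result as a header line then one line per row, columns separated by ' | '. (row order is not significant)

After JOIN stock (4 rows):
cities.owner | cities.amt | cities.qty | cities.id | stock.yr | stock.amt
dave | 6 | 8 | 8 | 4 | 6
dave | 6 | 8 | 8 | 7 | 6
dave | 6 | 8 | 8 | 9 | 6
dave | 3 | 3 | 7 | 7 | 3
After WHERE (4 rows):
cities.owner | cities.amt | cities.qty | cities.id | stock.yr | stock.amt
dave | 6 | 8 | 8 | 4 | 6
dave | 6 | 8 | 8 | 7 | 6
dave | 6 | 8 | 8 | 9 | 6
dave | 3 | 3 | 7 | 7 | 3
After SELECT (4 rows):
stock.yr | cities.amt | stock.amt
4 | 6 | 6
7 | 6 | 6
9 | 6 | 6
7 | 3 | 3

== RESULT ==
stock.yr | cities.amt | stock.amt
4 | 6 | 6
7 | 6 | 6
9 | 6 | 6
7 | 3 | 3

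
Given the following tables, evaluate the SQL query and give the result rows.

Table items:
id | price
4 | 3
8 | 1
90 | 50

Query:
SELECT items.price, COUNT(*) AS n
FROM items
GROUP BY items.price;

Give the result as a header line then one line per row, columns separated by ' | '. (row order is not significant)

After GROUP BY (3 rows):
items.price | n
3 | 1
1 | 1
50 | 1

== RESULT ==
items.price | n
3 | 1
1 | 1
50 | 1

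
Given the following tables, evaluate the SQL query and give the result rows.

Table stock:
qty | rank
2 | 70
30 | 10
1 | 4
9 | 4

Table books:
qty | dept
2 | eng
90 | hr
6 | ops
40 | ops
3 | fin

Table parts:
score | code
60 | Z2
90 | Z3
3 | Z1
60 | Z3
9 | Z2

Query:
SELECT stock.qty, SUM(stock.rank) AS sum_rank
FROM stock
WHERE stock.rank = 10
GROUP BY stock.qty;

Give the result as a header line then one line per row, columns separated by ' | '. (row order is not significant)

After WHERE (1 rows):
stock.qty | stock.rank
30 | 10
After GROUP BY (1 rows):
stock.qty | sum_rank
30 | 10

== RESULT ==
stock.qty | sum_rank
30 | 10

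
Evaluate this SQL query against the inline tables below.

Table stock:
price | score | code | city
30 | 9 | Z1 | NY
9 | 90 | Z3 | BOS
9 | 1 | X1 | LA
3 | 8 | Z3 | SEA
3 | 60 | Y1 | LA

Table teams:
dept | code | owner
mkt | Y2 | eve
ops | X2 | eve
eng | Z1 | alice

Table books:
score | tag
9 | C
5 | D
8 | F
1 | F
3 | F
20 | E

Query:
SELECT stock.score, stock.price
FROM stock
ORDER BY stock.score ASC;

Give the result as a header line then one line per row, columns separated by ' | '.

== RESULT ==
stock.score | stock.price
1 | 9
8 | 3
9 | 30
60 | 3
90 | 9

Derivation:
After SELECT (5 rows):
stock.score | stock.price
9 | 30
90 | 9
1 | 9
8 | 3
60 | 3
After ORDER BY (5 rows):
stock.score | stock.price
1 | 9
8 | 3
9 | 30
60 | 3
90 | 9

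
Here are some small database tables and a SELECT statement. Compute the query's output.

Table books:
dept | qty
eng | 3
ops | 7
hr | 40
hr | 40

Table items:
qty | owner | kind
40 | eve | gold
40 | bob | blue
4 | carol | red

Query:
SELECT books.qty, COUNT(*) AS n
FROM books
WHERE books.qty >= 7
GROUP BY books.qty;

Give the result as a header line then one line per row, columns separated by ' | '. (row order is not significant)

After WHERE (3 rows):
books.dept | books.qty
ops | 7
hr | 40
hr | 40
After GROUP BY (2 rows):
books.qty | n
7 | 1
40 | 2

== RESULT ==
books.qty | n
7 | 1
40 | 2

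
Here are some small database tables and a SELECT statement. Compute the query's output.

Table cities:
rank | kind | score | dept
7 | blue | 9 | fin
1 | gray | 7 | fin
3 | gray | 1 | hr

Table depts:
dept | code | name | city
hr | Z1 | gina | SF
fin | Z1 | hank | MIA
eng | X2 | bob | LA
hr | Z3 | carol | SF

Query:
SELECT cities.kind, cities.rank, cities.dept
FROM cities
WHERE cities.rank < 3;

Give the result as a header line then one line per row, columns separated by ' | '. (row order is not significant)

After WHERE (1 rows):
cities.rank | cities.kind | cities.score | cities.dept
1 | gray | 7 | fin
After SELECT (1 rows):
cities.kind | cities.rank | cities.dept
gray | 1 | fin

== RESULT ==
cities.kind | cities.rank | cities.dept
gray | 1 | fin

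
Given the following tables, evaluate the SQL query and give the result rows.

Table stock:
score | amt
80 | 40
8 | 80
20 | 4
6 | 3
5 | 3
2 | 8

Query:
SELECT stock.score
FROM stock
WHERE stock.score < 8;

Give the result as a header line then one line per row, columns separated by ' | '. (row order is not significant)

After WHERE (3 rows):
stock.score | stock.amt
6 | 3
5 | 3
2 | 8
After SELECT (3 rows):
stock.score
6
5
2

== RESULT ==
stock.score
6
5
2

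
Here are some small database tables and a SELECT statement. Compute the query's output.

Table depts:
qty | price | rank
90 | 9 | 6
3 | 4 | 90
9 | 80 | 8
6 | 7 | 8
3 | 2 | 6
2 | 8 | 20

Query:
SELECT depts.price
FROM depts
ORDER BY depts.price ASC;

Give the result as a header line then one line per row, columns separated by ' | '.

After SELECT (6 rows):
depts.price
9
4
80
7
2
8
After ORDER BY (6 rows):
depts.price
2
4
7
8
9
80

== RESULT ==
depts.price
2
4
7
8
9
80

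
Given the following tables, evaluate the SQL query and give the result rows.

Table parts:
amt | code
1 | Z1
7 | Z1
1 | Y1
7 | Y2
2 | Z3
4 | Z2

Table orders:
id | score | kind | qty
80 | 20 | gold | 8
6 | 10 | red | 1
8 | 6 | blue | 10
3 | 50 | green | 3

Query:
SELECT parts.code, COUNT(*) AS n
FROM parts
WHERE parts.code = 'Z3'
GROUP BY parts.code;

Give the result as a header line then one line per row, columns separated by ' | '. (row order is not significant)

After WHERE (1 rows):
parts.amt | parts.code
2 | Z3
After GROUP BY (1 rows):
parts.code | n
Z3 | 1

== RESULT ==
parts.code | n
Z3 | 1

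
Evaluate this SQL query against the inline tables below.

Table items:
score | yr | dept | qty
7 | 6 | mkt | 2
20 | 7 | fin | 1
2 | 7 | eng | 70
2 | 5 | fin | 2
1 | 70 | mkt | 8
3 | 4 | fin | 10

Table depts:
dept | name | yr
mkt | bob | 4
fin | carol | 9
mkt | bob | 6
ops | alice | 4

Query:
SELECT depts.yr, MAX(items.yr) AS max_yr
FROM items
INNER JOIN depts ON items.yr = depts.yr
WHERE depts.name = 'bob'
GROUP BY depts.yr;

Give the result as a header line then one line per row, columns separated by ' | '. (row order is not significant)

== RESULT ==
depts.yr | max_yr
6 | 6
4 | 4

Derivation:
After JOIN depts (3 rows):
items.score | items.yr | items.dept | items.qty | depts.dept | depts.name | depts.yr
7 | 6 | mkt | 2 | mkt | bob | 6
3 | 4 | fin | 10 | mkt | bob | 4
3 | 4 | fin | 10 | ops | alice | 4
After WHERE (2 rows):
items.score | items.yr | items.dept | items.qty | depts.dept | depts.name | depts.yr
7 | 6 | mkt | 2 | mkt | bob | 6
3 | 4 | fin | 10 | mkt | bob | 4
After GROUP BY (2 rows):
depts.yr | max_yr
6 | 6
4 | 4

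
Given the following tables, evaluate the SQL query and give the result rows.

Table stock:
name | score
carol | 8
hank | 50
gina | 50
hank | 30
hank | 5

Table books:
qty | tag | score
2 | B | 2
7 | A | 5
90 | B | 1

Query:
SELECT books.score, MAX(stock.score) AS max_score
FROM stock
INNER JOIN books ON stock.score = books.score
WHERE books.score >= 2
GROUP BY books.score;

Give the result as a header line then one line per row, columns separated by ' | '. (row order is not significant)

== RESULT ==
books.score | max_score
5 | 5

Derivation:
After JOIN books (1 rows):
stock.name | stock.score | books.qty | books.tag | books.score
hank | 5 | 7 | A | 5
After WHERE (1 rows):
stock.name | stock.score | books.qty | books.tag | books.score
hank | 5 | 7 | A | 5
After GROUP BY (1 rows):
books.score | max_score
5 | 5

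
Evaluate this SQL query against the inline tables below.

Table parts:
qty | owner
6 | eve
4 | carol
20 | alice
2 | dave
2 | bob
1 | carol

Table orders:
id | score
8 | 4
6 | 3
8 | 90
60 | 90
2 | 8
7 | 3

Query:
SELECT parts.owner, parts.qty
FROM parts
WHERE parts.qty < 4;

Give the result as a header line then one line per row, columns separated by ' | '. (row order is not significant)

After WHERE (3 rows):
parts.qty | parts.owner
2 | dave
2 | bob
1 | carol
After SELECT (3 rows):
parts.owner | parts.qty
dave | 2
bob | 2
carol | 1

== RESULT ==
parts.owner | parts.qty
dave | 2
bob | 2
carol | 1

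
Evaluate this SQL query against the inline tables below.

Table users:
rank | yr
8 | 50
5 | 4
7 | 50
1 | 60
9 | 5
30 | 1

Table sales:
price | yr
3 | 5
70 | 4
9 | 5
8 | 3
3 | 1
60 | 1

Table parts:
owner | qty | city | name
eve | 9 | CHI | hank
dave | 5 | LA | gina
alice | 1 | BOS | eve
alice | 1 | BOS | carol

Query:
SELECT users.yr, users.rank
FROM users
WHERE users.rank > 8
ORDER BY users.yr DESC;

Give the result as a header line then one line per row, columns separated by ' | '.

After WHERE (2 rows):
users.rank | users.yr
9 | 5
30 | 1
After SELECT (2 rows):
users.yr | users.rank
5 | 9
1 | 30
After ORDER BY (2 rows):
users.yr | users.rank
5 | 9
1 | 30

== RESULT ==
users.yr | users.rank
5 | 9
1 | 30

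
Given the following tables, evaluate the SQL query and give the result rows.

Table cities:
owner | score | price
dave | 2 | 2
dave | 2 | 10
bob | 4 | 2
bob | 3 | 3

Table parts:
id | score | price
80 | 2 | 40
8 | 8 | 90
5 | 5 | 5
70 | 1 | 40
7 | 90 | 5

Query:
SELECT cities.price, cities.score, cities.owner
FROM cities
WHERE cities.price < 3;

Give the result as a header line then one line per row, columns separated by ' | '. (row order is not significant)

After WHERE (2 rows):
cities.owner | cities.score | cities.price
dave | 2 | 2
bob | 4 | 2
After SELECT (2 rows):
cities.price | cities.score | cities.owner
2 | 2 | dave
2 | 4 | bob

== RESULT ==
cities.price | cities.score | cities.owner
2 | 2 | dave
2 | 4 | bob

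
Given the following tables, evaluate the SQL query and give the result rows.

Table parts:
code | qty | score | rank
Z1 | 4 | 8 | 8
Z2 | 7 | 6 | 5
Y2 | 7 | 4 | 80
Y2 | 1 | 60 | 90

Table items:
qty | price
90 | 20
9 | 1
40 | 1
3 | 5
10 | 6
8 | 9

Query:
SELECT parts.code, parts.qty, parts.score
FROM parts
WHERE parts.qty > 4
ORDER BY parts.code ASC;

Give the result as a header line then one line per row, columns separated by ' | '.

After WHERE (2 rows):
parts.code | parts.qty | parts.score | parts.rank
Z2 | 7 | 6 | 5
Y2 | 7 | 4 | 80
After SELECT (2 rows):
parts.code | parts.qty | parts.score
Z2 | 7 | 6
Y2 | 7 | 4
After ORDER BY (2 rows):
parts.code | parts.qty | parts.score
Y2 | 7 | 4
Z2 | 7 | 6

== RESULT ==
parts.code | parts.qty | parts.score
Y2 | 7 | 4
Z2 | 7 | 6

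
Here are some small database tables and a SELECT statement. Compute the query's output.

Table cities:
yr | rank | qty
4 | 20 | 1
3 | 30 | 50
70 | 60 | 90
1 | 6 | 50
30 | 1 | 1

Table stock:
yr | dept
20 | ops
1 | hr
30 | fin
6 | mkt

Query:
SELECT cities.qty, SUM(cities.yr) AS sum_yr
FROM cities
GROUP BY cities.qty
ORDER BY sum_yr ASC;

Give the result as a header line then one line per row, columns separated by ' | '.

After GROUP BY (3 rows):
cities.qty | sum_yr
1 | 34
50 | 4
90 | 70
After ORDER BY (3 rows):
cities.qty | sum_yr
50 | 4
1 | 34
90 | 70

== RESULT ==
cities.qty | sum_yr
50 | 4
1 | 34
90 | 70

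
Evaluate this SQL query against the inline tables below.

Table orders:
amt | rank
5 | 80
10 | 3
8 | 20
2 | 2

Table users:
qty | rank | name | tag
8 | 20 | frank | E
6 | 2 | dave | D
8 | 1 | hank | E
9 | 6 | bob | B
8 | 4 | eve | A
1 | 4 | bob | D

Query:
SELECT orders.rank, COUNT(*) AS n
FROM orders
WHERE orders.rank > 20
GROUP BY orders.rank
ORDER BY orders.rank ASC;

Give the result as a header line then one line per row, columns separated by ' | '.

== RESULT ==
orders.rank | n
80 | 1

Derivation:
After WHERE (1 rows):
orders.amt | orders.rank
5 | 80
After GROUP BY (1 rows):
orders.rank | n
80 | 1
After ORDER BY (1 rows):
orders.rank | n
80 | 1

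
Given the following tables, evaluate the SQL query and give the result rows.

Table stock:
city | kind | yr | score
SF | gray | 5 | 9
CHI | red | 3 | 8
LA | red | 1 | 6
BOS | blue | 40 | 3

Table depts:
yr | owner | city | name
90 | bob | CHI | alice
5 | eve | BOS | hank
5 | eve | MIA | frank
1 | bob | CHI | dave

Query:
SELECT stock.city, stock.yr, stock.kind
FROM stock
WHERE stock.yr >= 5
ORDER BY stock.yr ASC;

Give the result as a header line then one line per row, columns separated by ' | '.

After WHERE (2 rows):
stock.city | stock.kind | stock.yr | stock.score
SF | gray | 5 | 9
BOS | blue | 40 | 3
After SELECT (2 rows):
stock.city | stock.yr | stock.kind
SF | 5 | gray
BOS | 40 | blue
After ORDER BY (2 rows):
stock.city | stock.yr | stock.kind
SF | 5 | gray
BOS | 40 | blue

== RESULT ==
stock.city | stock.yr | stock.kind
SF | 5 | gray
BOS | 40 | blue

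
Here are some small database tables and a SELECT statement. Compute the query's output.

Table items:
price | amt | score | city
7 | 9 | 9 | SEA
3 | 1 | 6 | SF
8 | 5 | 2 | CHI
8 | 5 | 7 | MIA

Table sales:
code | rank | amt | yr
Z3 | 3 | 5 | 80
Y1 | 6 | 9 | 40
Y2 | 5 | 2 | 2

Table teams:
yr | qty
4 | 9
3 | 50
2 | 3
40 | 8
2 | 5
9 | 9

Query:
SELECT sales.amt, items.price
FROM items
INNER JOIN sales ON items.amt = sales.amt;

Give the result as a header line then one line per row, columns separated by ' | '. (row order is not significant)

== RESULT ==
sales.amt | items.price
9 | 7
5 | 8
5 | 8

Derivation:
After JOIN sales (3 rows):
items.price | items.amt | items.score | items.city | sales.code | sales.rank | sales.amt | sales.yr
7 | 9 | 9 | SEA | Y1 | 6 | 9 | 40
8 | 5 | 2 | CHI | Z3 | 3 | 5 | 80
8 | 5 | 7 | MIA | Z3 | 3 | 5 | 80
After SELECT (3 rows):
sales.amt | items.price
9 | 7
5 | 8
5 | 8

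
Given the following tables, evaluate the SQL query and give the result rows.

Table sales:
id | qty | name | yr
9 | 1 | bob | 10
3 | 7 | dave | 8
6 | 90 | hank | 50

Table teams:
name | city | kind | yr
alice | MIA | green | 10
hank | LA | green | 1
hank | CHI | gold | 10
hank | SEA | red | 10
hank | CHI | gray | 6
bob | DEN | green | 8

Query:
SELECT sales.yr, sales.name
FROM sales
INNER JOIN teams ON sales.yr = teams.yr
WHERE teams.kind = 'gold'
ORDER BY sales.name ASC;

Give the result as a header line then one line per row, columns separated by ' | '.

== RESULT ==
sales.yr | sales.name
10 | bob

Derivation:
After JOIN teams (4 rows):
sales.id | sales.qty | sales.name | sales.yr | teams.name | teams.city | teams.kind | teams.yr
9 | 1 | bob | 10 | alice | MIA | green | 10
9 | 1 | bob | 10 | hank | CHI | gold | 10
9 | 1 | bob | 10 | hank | SEA | red | 10
3 | 7 | dave | 8 | bob | DEN | green | 8
After WHERE (1 rows):
sales.id | sales.qty | sales.name | sales.yr | teams.name | teams.city | teams.kind | teams.yr
9 | 1 | bob | 10 | hank | CHI | gold | 10
After SELECT (1 rows):
sales.yr | sales.name
10 | bob
After ORDER BY (1 rows):
sales.yr | sales.name
10 | bob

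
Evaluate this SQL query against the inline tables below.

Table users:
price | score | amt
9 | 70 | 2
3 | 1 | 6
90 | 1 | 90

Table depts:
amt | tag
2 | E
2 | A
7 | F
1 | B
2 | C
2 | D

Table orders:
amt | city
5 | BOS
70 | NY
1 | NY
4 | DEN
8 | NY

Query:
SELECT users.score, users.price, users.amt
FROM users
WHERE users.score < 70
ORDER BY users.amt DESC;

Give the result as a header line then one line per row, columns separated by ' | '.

== RESULT ==
users.score | users.price | users.amt
1 | 90 | 90
1 | 3 | 6

Derivation:
After WHERE (2 rows):
users.price | users.score | users.amt
3 | 1 | 6
90 | 1 | 90
After SELECT (2 rows):
users.score | users.price | users.amt
1 | 3 | 6
1 | 90 | 90
After ORDER BY (2 rows):
users.score | users.price | users.amt
1 | 90 | 90
1 | 3 | 6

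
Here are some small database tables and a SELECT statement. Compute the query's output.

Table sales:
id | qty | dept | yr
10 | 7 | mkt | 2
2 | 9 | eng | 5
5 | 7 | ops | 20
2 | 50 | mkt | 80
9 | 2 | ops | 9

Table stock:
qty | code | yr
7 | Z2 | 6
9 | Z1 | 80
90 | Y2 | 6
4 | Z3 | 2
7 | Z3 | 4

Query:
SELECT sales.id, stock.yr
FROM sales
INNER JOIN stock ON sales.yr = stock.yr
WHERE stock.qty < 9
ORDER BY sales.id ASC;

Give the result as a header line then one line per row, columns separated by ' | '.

== RESULT ==
sales.id | stock.yr
10 | 2

Derivation:
After JOIN stock (2 rows):
sales.id | sales.qty | sales.dept | sales.yr | stock.qty | stock.code | stock.yr
10 | 7 | mkt | 2 | 4 | Z3 | 2
2 | 50 | mkt | 80 | 9 | Z1 | 80
After WHERE (1 rows):
sales.id | sales.qty | sales.dept | sales.yr | stock.qty | stock.code | stock.yr
10 | 7 | mkt | 2 | 4 | Z3 | 2
After SELECT (1 rows):
sales.id | stock.yr
10 | 2
After ORDER BY (1 rows):
sales.id | stock.yr
10 | 2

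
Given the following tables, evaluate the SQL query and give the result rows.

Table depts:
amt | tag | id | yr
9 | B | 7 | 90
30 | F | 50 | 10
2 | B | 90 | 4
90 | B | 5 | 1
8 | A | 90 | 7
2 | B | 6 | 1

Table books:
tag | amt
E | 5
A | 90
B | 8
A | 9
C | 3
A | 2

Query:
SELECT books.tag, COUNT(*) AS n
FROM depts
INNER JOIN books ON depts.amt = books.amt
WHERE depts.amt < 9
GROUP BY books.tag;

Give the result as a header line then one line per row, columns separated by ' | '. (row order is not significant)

After JOIN books (5 rows):
depts.amt | depts.tag | depts.id | depts.yr | books.tag | books.amt
9 | B | 7 | 90 | A | 9
2 | B | 90 | 4 | A | 2
90 | B | 5 | 1 | A | 90
8 | A | 90 | 7 | B | 8
2 | B | 6 | 1 | A | 2
After WHERE (3 rows):
depts.amt | depts.tag | depts.id | depts.yr | books.tag | books.amt
2 | B | 90 | 4 | A | 2
8 | A | 90 | 7 | B | 8
2 | B | 6 | 1 | A | 2
After GROUP BY (2 rows):
books.tag | n
A | 2
B | 1

== RESULT ==
books.tag | n
A | 2
B | 1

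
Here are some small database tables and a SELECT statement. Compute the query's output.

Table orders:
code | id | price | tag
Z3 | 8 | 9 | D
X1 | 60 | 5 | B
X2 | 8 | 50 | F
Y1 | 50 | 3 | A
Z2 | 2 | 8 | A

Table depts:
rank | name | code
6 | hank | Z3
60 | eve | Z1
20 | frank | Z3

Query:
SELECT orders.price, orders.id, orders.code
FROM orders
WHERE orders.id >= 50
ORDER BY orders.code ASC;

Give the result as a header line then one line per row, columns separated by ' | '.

== RESULT ==
orders.price | orders.id | orders.code
5 | 60 | X1
3 | 50 | Y1

Derivation:
After WHERE (2 rows):
orders.code | orders.id | orders.price | orders.tag
X1 | 60 | 5 | B
Y1 | 50 | 3 | A
After SELECT (2 rows):
orders.price | orders.id | orders.code
5 | 60 | X1
3 | 50 | Y1
After ORDER BY (2 rows):
orders.price | orders.id | orders.code
5 | 60 | X1
3 | 50 | Y1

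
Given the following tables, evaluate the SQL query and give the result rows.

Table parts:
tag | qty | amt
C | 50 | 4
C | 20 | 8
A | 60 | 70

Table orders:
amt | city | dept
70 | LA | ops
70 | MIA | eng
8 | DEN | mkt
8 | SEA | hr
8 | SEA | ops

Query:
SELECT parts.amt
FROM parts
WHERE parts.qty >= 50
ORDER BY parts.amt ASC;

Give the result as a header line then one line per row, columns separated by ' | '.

== RESULT ==
parts.amt
4
70

Derivation:
After WHERE (2 rows):
parts.tag | parts.qty | parts.amt
C | 50 | 4
A | 60 | 70
After SELECT (2 rows):
parts.amt
4
70
After ORDER BY (2 rows):
parts.amt
4
70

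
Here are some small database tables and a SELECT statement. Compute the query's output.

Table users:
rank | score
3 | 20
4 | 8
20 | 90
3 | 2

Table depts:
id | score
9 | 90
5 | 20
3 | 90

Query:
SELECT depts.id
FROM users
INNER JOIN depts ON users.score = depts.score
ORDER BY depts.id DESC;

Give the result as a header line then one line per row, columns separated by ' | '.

== RESULT ==
depts.id
9
5
3

Derivation:
After JOIN depts (3 rows):
users.rank | users.score | depts.id | depts.score
3 | 20 | 5 | 20
20 | 90 | 9 | 90
20 | 90 | 3 | 90
After SELECT (3 rows):
depts.id
5
9
3
After ORDER BY (3 rows):
depts.id
9
5
3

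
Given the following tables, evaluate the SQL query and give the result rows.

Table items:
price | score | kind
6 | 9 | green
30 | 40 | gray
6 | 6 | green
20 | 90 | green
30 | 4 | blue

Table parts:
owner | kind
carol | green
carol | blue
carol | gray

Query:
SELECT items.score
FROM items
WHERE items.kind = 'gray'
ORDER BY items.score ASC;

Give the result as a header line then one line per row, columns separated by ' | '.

After WHERE (1 rows):
items.price | items.score | items.kind
30 | 40 | gray
After SELECT (1 rows):
items.score
40
After ORDER BY (1 rows):
items.score
40

== RESULT ==
items.score
40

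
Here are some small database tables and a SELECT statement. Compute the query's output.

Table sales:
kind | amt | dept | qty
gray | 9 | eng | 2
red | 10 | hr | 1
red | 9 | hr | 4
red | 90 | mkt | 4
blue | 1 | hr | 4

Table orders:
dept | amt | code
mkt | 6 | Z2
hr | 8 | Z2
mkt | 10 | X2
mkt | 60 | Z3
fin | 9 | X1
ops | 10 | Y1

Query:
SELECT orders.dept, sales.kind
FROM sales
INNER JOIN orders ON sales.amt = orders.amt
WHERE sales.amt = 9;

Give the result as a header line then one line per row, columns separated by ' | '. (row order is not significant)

After JOIN orders (4 rows):
sales.kind | sales.amt | sales.dept | sales.qty | orders.dept | orders.amt | orders.code
gray | 9 | eng | 2 | fin | 9 | X1
red | 10 | hr | 1 | mkt | 10 | X2
red | 10 | hr | 1 | ops | 10 | Y1
red | 9 | hr | 4 | fin | 9 | X1
After WHERE (2 rows):
sales.kind | sales.amt | sales.dept | sales.qty | orders.dept | orders.amt | orders.code
gray | 9 | eng | 2 | fin | 9 | X1
red | 9 | hr | 4 | fin | 9 | X1
After SELECT (2 rows):
orders.dept | sales.kind
fin | gray
fin | red

== RESULT ==
orders.dept | sales.kind
fin | gray
fin | red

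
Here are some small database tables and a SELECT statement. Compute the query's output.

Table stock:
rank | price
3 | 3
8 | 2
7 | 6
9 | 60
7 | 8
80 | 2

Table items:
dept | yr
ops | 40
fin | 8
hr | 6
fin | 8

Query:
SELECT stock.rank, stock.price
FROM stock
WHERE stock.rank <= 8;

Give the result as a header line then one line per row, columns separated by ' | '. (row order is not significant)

== RESULT ==
stock.rank | stock.price
3 | 3
8 | 2
7 | 6
7 | 8

Derivation:
After WHERE (4 rows):
stock.rank | stock.price
3 | 3
8 | 2
7 | 6
7 | 8
After SELECT (4 rows):
stock.rank | stock.price
3 | 3
8 | 2
7 | 6
7 | 8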